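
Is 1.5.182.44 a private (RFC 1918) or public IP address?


RFC 1918 private ranges:
  10.0.0.0/8 (10.0.0.0 - 10.255.255.255)
  172.16.0.0/12 (172.16.0.0 - 172.31.255.255)
  192.168.0.0/16 (192.168.0.0 - 192.168.255.255)
Public (not in any RFC 1918 range)


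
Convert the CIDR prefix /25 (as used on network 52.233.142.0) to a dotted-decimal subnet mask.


/25 means 25 network bits, 7 host bits
Binary: 11111111111111111111111110000000
Mask: 255.255.255.128


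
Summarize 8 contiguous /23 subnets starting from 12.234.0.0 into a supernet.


Original prefix: /23
Number of subnets: 8 = 2^3
New prefix = 23 - 3 = 20
Supernet: 12.234.0.0/20


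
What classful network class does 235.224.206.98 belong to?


First octet: 235
Binary: 11101011
1110xxxx -> Class D (224-239)
Class D (multicast), default mask N/A


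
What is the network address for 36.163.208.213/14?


IP:   00100100.10100011.11010000.11010101
Mask: 11111111.11111100.00000000.00000000
AND operation:
Net:  00100100.10100000.00000000.00000000
Network: 36.160.0.0/14


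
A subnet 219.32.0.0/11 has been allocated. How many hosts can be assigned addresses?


Host bits = 32 - 11 = 21
Total addresses = 2^21 = 2097152
Usable = total - 2 (network and broadcast)
Usable hosts: 2097150


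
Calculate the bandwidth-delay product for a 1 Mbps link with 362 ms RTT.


BDP = bandwidth * RTT
= 1 Mbps * 362 ms
= 1 * 1e6 * 362 / 1000 bits
= 362000 bits
= 45250 bytes
= 44.1895 KB
BDP = 362000 bits (45250 bytes)


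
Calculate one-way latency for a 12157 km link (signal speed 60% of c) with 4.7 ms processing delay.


Speed = 0.6 * 3e5 km/s = 180000 km/s
Propagation delay = 12157 / 180000 = 0.0675 s = 67.5389 ms
Processing delay = 4.7 ms
Total one-way latency = 72.2389 ms


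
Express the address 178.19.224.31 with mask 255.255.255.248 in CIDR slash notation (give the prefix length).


Binary: 11111111.11111111.11111111.11111000
Count leading 1s
Prefix: /29


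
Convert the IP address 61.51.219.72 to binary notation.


61 = 00111101
51 = 00110011
219 = 11011011
72 = 01001000
Binary: 00111101.00110011.11011011.01001000


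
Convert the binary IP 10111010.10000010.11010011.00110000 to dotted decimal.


10111010 = 186
10000010 = 130
11010011 = 211
00110000 = 48
IP: 186.130.211.48


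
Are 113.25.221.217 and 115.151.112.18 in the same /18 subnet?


Mask: 255.255.192.0
113.25.221.217 AND mask = 113.25.192.0
115.151.112.18 AND mask = 115.151.64.0
No, different subnets (113.25.192.0 vs 115.151.64.0)


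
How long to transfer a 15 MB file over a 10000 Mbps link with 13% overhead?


Effective throughput = 10000 * (1 - 13/100) = 8700 Mbps
File size in Mb = 15 * 8 = 120 Mb
Time = 120 / 8700
Time = 0.0138 seconds


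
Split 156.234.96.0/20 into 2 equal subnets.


New prefix = 20 + 1 = 21
Each subnet has 2048 addresses
  156.234.96.0/21
  156.234.104.0/21
Subnets: 156.234.96.0/21, 156.234.104.0/21


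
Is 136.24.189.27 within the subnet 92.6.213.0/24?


Subnet network: 92.6.213.0
Test IP AND mask: 136.24.189.0
No, 136.24.189.27 is not in 92.6.213.0/24


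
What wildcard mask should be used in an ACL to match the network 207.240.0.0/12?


Subnet mask: 255.240.0.0
Wildcard = 255.255.255.255 - subnet mask
255 - 255 = 0
255 - 240 = 15
255 - 0 = 255
255 - 0 = 255
Wildcard: 0.15.255.255


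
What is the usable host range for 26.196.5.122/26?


Network: 26.196.5.64
Broadcast: 26.196.5.127
First usable = network + 1
Last usable = broadcast - 1
Range: 26.196.5.65 to 26.196.5.126


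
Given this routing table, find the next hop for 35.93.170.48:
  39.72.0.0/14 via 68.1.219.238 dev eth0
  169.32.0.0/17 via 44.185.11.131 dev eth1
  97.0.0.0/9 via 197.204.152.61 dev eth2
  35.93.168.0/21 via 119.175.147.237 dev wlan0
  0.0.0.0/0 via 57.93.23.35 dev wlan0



Longest prefix match for 35.93.170.48:
  /14 39.72.0.0: no
  /17 169.32.0.0: no
  /9 97.0.0.0: no
  /21 35.93.168.0: MATCH
  /0 0.0.0.0: MATCH
Selected: next-hop 119.175.147.237 via wlan0 (matched /21)


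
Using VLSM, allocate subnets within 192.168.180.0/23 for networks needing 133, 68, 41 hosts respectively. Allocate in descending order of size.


133 hosts -> /24 (254 usable): 192.168.180.0/24
68 hosts -> /25 (126 usable): 192.168.181.0/25
41 hosts -> /26 (62 usable): 192.168.181.128/26
Allocation: 192.168.180.0/24 (133 hosts, 254 usable); 192.168.181.0/25 (68 hosts, 126 usable); 192.168.181.128/26 (41 hosts, 62 usable)


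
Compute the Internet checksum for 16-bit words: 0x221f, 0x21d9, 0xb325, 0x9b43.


Sum all words (with carry folding):
+ 0x221f = 0x221f
+ 0x21d9 = 0x43f8
+ 0xb325 = 0xf71d
+ 0x9b43 = 0x9261
One's complement: ~0x9261
Checksum = 0x6d9e


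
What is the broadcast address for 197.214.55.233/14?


Network: 197.212.0.0/14
Host bits = 18
Set all host bits to 1:
Broadcast: 197.215.255.255


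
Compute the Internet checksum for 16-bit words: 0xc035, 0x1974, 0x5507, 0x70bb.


Sum all words (with carry folding):
+ 0xc035 = 0xc035
+ 0x1974 = 0xd9a9
+ 0x5507 = 0x2eb1
+ 0x70bb = 0x9f6c
One's complement: ~0x9f6c
Checksum = 0x6093


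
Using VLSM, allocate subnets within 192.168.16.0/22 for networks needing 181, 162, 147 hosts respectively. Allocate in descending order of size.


181 hosts -> /24 (254 usable): 192.168.16.0/24
162 hosts -> /24 (254 usable): 192.168.17.0/24
147 hosts -> /24 (254 usable): 192.168.18.0/24
Allocation: 192.168.16.0/24 (181 hosts, 254 usable); 192.168.17.0/24 (162 hosts, 254 usable); 192.168.18.0/24 (147 hosts, 254 usable)


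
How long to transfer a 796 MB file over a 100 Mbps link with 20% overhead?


Effective throughput = 100 * (1 - 20/100) = 80 Mbps
File size in Mb = 796 * 8 = 6368 Mb
Time = 6368 / 80
Time = 79.6 seconds


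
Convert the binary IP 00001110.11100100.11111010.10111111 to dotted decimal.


00001110 = 14
11100100 = 228
11111010 = 250
10111111 = 191
IP: 14.228.250.191


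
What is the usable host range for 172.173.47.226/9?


Network: 172.128.0.0
Broadcast: 172.255.255.255
First usable = network + 1
Last usable = broadcast - 1
Range: 172.128.0.1 to 172.255.255.254


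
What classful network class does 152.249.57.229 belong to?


First octet: 152
Binary: 10011000
10xxxxxx -> Class B (128-191)
Class B, default mask 255.255.0.0 (/16)


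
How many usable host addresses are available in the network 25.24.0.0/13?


Host bits = 32 - 13 = 19
Total addresses = 2^19 = 524288
Usable = total - 2 (network and broadcast)
Usable hosts: 524286


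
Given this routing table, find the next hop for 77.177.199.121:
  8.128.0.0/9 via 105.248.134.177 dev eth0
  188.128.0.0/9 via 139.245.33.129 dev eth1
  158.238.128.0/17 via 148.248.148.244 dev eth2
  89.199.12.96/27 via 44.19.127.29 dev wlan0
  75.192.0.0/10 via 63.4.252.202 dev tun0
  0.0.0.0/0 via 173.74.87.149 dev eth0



Longest prefix match for 77.177.199.121:
  /9 8.128.0.0: no
  /9 188.128.0.0: no
  /17 158.238.128.0: no
  /27 89.199.12.96: no
  /10 75.192.0.0: no
  /0 0.0.0.0: MATCH
Selected: next-hop 173.74.87.149 via eth0 (matched /0)


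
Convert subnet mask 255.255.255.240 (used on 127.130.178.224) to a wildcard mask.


Subnet mask: 255.255.255.240
Wildcard = 255.255.255.255 - subnet mask
255 - 255 = 0
255 - 255 = 0
255 - 255 = 0
255 - 240 = 15
Wildcard: 0.0.0.15


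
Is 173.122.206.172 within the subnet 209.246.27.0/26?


Subnet network: 209.246.27.0
Test IP AND mask: 173.122.206.128
No, 173.122.206.172 is not in 209.246.27.0/26


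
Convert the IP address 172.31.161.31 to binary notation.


172 = 10101100
31 = 00011111
161 = 10100001
31 = 00011111
Binary: 10101100.00011111.10100001.00011111


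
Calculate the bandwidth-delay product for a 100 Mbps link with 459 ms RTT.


BDP = bandwidth * RTT
= 100 Mbps * 459 ms
= 100 * 1e6 * 459 / 1000 bits
= 45900000 bits
= 5737500 bytes
= 5603.0273 KB
BDP = 45900000 bits (5737500 bytes)


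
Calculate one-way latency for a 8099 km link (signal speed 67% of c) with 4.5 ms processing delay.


Speed = 0.67 * 3e5 km/s = 201000 km/s
Propagation delay = 8099 / 201000 = 0.0403 s = 40.2935 ms
Processing delay = 4.5 ms
Total one-way latency = 44.7935 ms


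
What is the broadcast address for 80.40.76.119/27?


Network: 80.40.76.96/27
Host bits = 5
Set all host bits to 1:
Broadcast: 80.40.76.127


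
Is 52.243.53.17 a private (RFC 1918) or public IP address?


RFC 1918 private ranges:
  10.0.0.0/8 (10.0.0.0 - 10.255.255.255)
  172.16.0.0/12 (172.16.0.0 - 172.31.255.255)
  192.168.0.0/16 (192.168.0.0 - 192.168.255.255)
Public (not in any RFC 1918 range)


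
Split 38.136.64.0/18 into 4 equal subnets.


New prefix = 18 + 2 = 20
Each subnet has 4096 addresses
  38.136.64.0/20
  38.136.80.0/20
  38.136.96.0/20
  38.136.112.0/20
Subnets: 38.136.64.0/20, 38.136.80.0/20, 38.136.96.0/20, 38.136.112.0/20


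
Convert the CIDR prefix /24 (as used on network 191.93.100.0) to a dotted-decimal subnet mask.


/24 means 24 network bits, 8 host bits
Binary: 11111111111111111111111100000000
Mask: 255.255.255.0


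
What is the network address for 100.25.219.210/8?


IP:   01100100.00011001.11011011.11010010
Mask: 11111111.00000000.00000000.00000000
AND operation:
Net:  01100100.00000000.00000000.00000000
Network: 100.0.0.0/8


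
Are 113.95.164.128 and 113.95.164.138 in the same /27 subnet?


Mask: 255.255.255.224
113.95.164.128 AND mask = 113.95.164.128
113.95.164.138 AND mask = 113.95.164.128
Yes, same subnet (113.95.164.128)


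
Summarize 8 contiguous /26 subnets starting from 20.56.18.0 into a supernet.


Original prefix: /26
Number of subnets: 8 = 2^3
New prefix = 26 - 3 = 23
Supernet: 20.56.18.0/23


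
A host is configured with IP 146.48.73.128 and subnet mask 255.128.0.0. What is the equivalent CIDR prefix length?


Binary: 11111111.10000000.00000000.00000000
Count leading 1s
Prefix: /9


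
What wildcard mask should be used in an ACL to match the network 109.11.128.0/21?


Subnet mask: 255.255.248.0
Wildcard = 255.255.255.255 - subnet mask
255 - 255 = 0
255 - 255 = 0
255 - 248 = 7
255 - 0 = 255
Wildcard: 0.0.7.255


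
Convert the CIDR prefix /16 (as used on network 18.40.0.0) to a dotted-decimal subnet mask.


/16 means 16 network bits, 16 host bits
Binary: 11111111111111110000000000000000
Mask: 255.255.0.0


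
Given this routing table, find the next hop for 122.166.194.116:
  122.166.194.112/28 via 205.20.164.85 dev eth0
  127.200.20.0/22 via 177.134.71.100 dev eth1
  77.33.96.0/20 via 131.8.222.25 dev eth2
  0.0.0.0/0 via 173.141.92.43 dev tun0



Longest prefix match for 122.166.194.116:
  /28 122.166.194.112: MATCH
  /22 127.200.20.0: no
  /20 77.33.96.0: no
  /0 0.0.0.0: MATCH
Selected: next-hop 205.20.164.85 via eth0 (matched /28)


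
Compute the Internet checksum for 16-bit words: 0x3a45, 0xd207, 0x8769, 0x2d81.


Sum all words (with carry folding):
+ 0x3a45 = 0x3a45
+ 0xd207 = 0x0c4d
+ 0x8769 = 0x93b6
+ 0x2d81 = 0xc137
One's complement: ~0xc137
Checksum = 0x3ec8


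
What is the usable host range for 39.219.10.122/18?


Network: 39.219.0.0
Broadcast: 39.219.63.255
First usable = network + 1
Last usable = broadcast - 1
Range: 39.219.0.1 to 39.219.63.254


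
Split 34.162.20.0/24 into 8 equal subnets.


New prefix = 24 + 3 = 27
Each subnet has 32 addresses
  34.162.20.0/27
  34.162.20.32/27
  34.162.20.64/27
  34.162.20.96/27
  34.162.20.128/27
  34.162.20.160/27
  34.162.20.192/27
  34.162.20.224/27
Subnets: 34.162.20.0/27, 34.162.20.32/27, 34.162.20.64/27, 34.162.20.96/27, 34.162.20.128/27, 34.162.20.160/27, 34.162.20.192/27, 34.162.20.224/27


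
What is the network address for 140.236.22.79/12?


IP:   10001100.11101100.00010110.01001111
Mask: 11111111.11110000.00000000.00000000
AND operation:
Net:  10001100.11100000.00000000.00000000
Network: 140.224.0.0/12


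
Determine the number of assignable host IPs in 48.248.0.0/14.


Host bits = 32 - 14 = 18
Total addresses = 2^18 = 262144
Usable = total - 2 (network and broadcast)
Usable hosts: 262142


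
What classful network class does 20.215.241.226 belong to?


First octet: 20
Binary: 00010100
0xxxxxxx -> Class A (1-126)
Class A, default mask 255.0.0.0 (/8)


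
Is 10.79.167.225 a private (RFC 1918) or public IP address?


RFC 1918 private ranges:
  10.0.0.0/8 (10.0.0.0 - 10.255.255.255)
  172.16.0.0/12 (172.16.0.0 - 172.31.255.255)
  192.168.0.0/16 (192.168.0.0 - 192.168.255.255)
Private (in 10.0.0.0/8)


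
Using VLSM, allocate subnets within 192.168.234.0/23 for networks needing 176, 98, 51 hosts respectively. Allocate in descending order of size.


176 hosts -> /24 (254 usable): 192.168.234.0/24
98 hosts -> /25 (126 usable): 192.168.235.0/25
51 hosts -> /26 (62 usable): 192.168.235.128/26
Allocation: 192.168.234.0/24 (176 hosts, 254 usable); 192.168.235.0/25 (98 hosts, 126 usable); 192.168.235.128/26 (51 hosts, 62 usable)


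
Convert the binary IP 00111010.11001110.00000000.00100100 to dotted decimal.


00111010 = 58
11001110 = 206
00000000 = 0
00100100 = 36
IP: 58.206.0.36


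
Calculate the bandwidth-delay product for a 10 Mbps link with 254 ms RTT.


BDP = bandwidth * RTT
= 10 Mbps * 254 ms
= 10 * 1e6 * 254 / 1000 bits
= 2540000 bits
= 317500 bytes
= 310.0586 KB
BDP = 2540000 bits (317500 bytes)


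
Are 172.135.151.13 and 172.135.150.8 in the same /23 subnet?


Mask: 255.255.254.0
172.135.151.13 AND mask = 172.135.150.0
172.135.150.8 AND mask = 172.135.150.0
Yes, same subnet (172.135.150.0)


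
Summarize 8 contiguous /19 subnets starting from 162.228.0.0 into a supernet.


Original prefix: /19
Number of subnets: 8 = 2^3
New prefix = 19 - 3 = 16
Supernet: 162.228.0.0/16


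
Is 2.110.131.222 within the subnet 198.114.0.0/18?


Subnet network: 198.114.0.0
Test IP AND mask: 2.110.128.0
No, 2.110.131.222 is not in 198.114.0.0/18


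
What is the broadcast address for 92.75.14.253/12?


Network: 92.64.0.0/12
Host bits = 20
Set all host bits to 1:
Broadcast: 92.79.255.255


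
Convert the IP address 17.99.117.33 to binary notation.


17 = 00010001
99 = 01100011
117 = 01110101
33 = 00100001
Binary: 00010001.01100011.01110101.00100001


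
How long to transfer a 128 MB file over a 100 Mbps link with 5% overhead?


Effective throughput = 100 * (1 - 5/100) = 95 Mbps
File size in Mb = 128 * 8 = 1024 Mb
Time = 1024 / 95
Time = 10.7789 seconds


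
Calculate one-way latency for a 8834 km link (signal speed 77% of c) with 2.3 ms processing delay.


Speed = 0.77 * 3e5 km/s = 231000 km/s
Propagation delay = 8834 / 231000 = 0.0382 s = 38.2424 ms
Processing delay = 2.3 ms
Total one-way latency = 40.5424 ms


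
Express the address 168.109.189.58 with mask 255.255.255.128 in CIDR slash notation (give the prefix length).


Binary: 11111111.11111111.11111111.10000000
Count leading 1s
Prefix: /25


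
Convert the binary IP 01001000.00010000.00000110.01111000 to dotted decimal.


01001000 = 72
00010000 = 16
00000110 = 6
01111000 = 120
IP: 72.16.6.120


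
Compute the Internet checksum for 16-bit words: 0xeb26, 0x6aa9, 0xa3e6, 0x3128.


Sum all words (with carry folding):
+ 0xeb26 = 0xeb26
+ 0x6aa9 = 0x55d0
+ 0xa3e6 = 0xf9b6
+ 0x3128 = 0x2adf
One's complement: ~0x2adf
Checksum = 0xd520


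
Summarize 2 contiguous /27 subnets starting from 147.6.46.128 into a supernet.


Original prefix: /27
Number of subnets: 2 = 2^1
New prefix = 27 - 1 = 26
Supernet: 147.6.46.128/26


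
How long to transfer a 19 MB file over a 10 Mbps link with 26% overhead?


Effective throughput = 10 * (1 - 26/100) = 7.4 Mbps
File size in Mb = 19 * 8 = 152 Mb
Time = 152 / 7.4
Time = 20.5405 seconds


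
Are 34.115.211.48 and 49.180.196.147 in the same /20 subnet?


Mask: 255.255.240.0
34.115.211.48 AND mask = 34.115.208.0
49.180.196.147 AND mask = 49.180.192.0
No, different subnets (34.115.208.0 vs 49.180.192.0)


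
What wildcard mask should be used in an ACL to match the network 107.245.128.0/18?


Subnet mask: 255.255.192.0
Wildcard = 255.255.255.255 - subnet mask
255 - 255 = 0
255 - 255 = 0
255 - 192 = 63
255 - 0 = 255
Wildcard: 0.0.63.255


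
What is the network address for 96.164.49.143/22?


IP:   01100000.10100100.00110001.10001111
Mask: 11111111.11111111.11111100.00000000
AND operation:
Net:  01100000.10100100.00110000.00000000
Network: 96.164.48.0/22


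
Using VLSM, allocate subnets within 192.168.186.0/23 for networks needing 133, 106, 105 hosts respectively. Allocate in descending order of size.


133 hosts -> /24 (254 usable): 192.168.186.0/24
106 hosts -> /25 (126 usable): 192.168.187.0/25
105 hosts -> /25 (126 usable): 192.168.187.128/25
Allocation: 192.168.186.0/24 (133 hosts, 254 usable); 192.168.187.0/25 (106 hosts, 126 usable); 192.168.187.128/25 (105 hosts, 126 usable)


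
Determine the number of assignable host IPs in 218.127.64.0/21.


Host bits = 32 - 21 = 11
Total addresses = 2^11 = 2048
Usable = total - 2 (network and broadcast)
Usable hosts: 2046


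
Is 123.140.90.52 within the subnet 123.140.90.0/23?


Subnet network: 123.140.90.0
Test IP AND mask: 123.140.90.0
Yes, 123.140.90.52 is in 123.140.90.0/23


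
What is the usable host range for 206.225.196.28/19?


Network: 206.225.192.0
Broadcast: 206.225.223.255
First usable = network + 1
Last usable = broadcast - 1
Range: 206.225.192.1 to 206.225.223.254


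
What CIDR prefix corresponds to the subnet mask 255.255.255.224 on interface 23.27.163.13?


Binary: 11111111.11111111.11111111.11100000
Count leading 1s
Prefix: /27


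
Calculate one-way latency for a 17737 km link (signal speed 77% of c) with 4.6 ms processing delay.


Speed = 0.77 * 3e5 km/s = 231000 km/s
Propagation delay = 17737 / 231000 = 0.0768 s = 76.7835 ms
Processing delay = 4.6 ms
Total one-way latency = 81.3835 ms


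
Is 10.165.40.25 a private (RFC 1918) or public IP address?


RFC 1918 private ranges:
  10.0.0.0/8 (10.0.0.0 - 10.255.255.255)
  172.16.0.0/12 (172.16.0.0 - 172.31.255.255)
  192.168.0.0/16 (192.168.0.0 - 192.168.255.255)
Private (in 10.0.0.0/8)


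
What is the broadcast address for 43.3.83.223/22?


Network: 43.3.80.0/22
Host bits = 10
Set all host bits to 1:
Broadcast: 43.3.83.255


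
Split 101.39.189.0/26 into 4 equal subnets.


New prefix = 26 + 2 = 28
Each subnet has 16 addresses
  101.39.189.0/28
  101.39.189.16/28
  101.39.189.32/28
  101.39.189.48/28
Subnets: 101.39.189.0/28, 101.39.189.16/28, 101.39.189.32/28, 101.39.189.48/28


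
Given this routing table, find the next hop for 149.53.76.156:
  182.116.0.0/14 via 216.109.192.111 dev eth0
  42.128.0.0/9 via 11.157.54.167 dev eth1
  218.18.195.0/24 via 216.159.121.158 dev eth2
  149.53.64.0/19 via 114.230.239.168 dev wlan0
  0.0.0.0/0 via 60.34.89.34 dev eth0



Longest prefix match for 149.53.76.156:
  /14 182.116.0.0: no
  /9 42.128.0.0: no
  /24 218.18.195.0: no
  /19 149.53.64.0: MATCH
  /0 0.0.0.0: MATCH
Selected: next-hop 114.230.239.168 via wlan0 (matched /19)


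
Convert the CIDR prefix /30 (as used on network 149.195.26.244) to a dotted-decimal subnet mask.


/30 means 30 network bits, 2 host bits
Binary: 11111111111111111111111111111100
Mask: 255.255.255.252


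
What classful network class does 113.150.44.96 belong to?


First octet: 113
Binary: 01110001
0xxxxxxx -> Class A (1-126)
Class A, default mask 255.0.0.0 (/8)


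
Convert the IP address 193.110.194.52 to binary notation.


193 = 11000001
110 = 01101110
194 = 11000010
52 = 00110100
Binary: 11000001.01101110.11000010.00110100


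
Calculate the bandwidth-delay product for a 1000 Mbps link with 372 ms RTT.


BDP = bandwidth * RTT
= 1000 Mbps * 372 ms
= 1000 * 1e6 * 372 / 1000 bits
= 372000000 bits
= 46500000 bytes
= 45410.1562 KB
BDP = 372000000 bits (46500000 bytes)


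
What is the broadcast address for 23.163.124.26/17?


Network: 23.163.0.0/17
Host bits = 15
Set all host bits to 1:
Broadcast: 23.163.127.255


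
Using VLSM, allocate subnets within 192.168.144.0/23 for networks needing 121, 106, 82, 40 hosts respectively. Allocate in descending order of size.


121 hosts -> /25 (126 usable): 192.168.144.0/25
106 hosts -> /25 (126 usable): 192.168.144.128/25
82 hosts -> /25 (126 usable): 192.168.145.0/25
40 hosts -> /26 (62 usable): 192.168.145.128/26
Allocation: 192.168.144.0/25 (121 hosts, 126 usable); 192.168.144.128/25 (106 hosts, 126 usable); 192.168.145.0/25 (82 hosts, 126 usable); 192.168.145.128/26 (40 hosts, 62 usable)


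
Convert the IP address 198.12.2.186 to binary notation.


198 = 11000110
12 = 00001100
2 = 00000010
186 = 10111010
Binary: 11000110.00001100.00000010.10111010


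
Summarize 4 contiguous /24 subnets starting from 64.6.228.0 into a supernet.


Original prefix: /24
Number of subnets: 4 = 2^2
New prefix = 24 - 2 = 22
Supernet: 64.6.228.0/22


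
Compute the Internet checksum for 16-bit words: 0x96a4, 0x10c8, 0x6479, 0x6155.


Sum all words (with carry folding):
+ 0x96a4 = 0x96a4
+ 0x10c8 = 0xa76c
+ 0x6479 = 0x0be6
+ 0x6155 = 0x6d3b
One's complement: ~0x6d3b
Checksum = 0x92c4


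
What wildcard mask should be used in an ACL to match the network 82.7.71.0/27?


Subnet mask: 255.255.255.224
Wildcard = 255.255.255.255 - subnet mask
255 - 255 = 0
255 - 255 = 0
255 - 255 = 0
255 - 224 = 31
Wildcard: 0.0.0.31


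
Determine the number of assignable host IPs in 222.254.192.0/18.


Host bits = 32 - 18 = 14
Total addresses = 2^14 = 16384
Usable = total - 2 (network and broadcast)
Usable hosts: 16382


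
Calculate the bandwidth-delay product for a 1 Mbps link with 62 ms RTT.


BDP = bandwidth * RTT
= 1 Mbps * 62 ms
= 1 * 1e6 * 62 / 1000 bits
= 62000 bits
= 7750 bytes
= 7.5684 KB
BDP = 62000 bits (7750 bytes)


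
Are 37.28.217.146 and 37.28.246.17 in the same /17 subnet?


Mask: 255.255.128.0
37.28.217.146 AND mask = 37.28.128.0
37.28.246.17 AND mask = 37.28.128.0
Yes, same subnet (37.28.128.0)


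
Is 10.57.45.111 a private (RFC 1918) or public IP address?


RFC 1918 private ranges:
  10.0.0.0/8 (10.0.0.0 - 10.255.255.255)
  172.16.0.0/12 (172.16.0.0 - 172.31.255.255)
  192.168.0.0/16 (192.168.0.0 - 192.168.255.255)
Private (in 10.0.0.0/8)


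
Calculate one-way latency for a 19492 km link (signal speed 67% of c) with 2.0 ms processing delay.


Speed = 0.67 * 3e5 km/s = 201000 km/s
Propagation delay = 19492 / 201000 = 0.097 s = 96.9751 ms
Processing delay = 2.0 ms
Total one-way latency = 98.9751 ms


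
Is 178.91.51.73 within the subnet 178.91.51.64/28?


Subnet network: 178.91.51.64
Test IP AND mask: 178.91.51.64
Yes, 178.91.51.73 is in 178.91.51.64/28


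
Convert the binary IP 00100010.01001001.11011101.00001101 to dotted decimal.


00100010 = 34
01001001 = 73
11011101 = 221
00001101 = 13
IP: 34.73.221.13


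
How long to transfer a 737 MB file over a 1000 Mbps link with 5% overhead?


Effective throughput = 1000 * (1 - 5/100) = 950 Mbps
File size in Mb = 737 * 8 = 5896 Mb
Time = 5896 / 950
Time = 6.2063 seconds


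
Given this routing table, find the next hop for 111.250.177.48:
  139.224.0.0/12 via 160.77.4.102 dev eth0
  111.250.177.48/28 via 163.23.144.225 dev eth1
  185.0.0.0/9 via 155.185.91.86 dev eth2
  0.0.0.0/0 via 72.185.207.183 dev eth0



Longest prefix match for 111.250.177.48:
  /12 139.224.0.0: no
  /28 111.250.177.48: MATCH
  /9 185.0.0.0: no
  /0 0.0.0.0: MATCH
Selected: next-hop 163.23.144.225 via eth1 (matched /28)


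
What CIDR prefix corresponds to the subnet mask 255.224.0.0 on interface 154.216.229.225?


Binary: 11111111.11100000.00000000.00000000
Count leading 1s
Prefix: /11


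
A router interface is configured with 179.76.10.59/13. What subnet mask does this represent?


/13 means 13 network bits, 19 host bits
Binary: 11111111111110000000000000000000
Mask: 255.248.0.0


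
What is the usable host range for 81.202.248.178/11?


Network: 81.192.0.0
Broadcast: 81.223.255.255
First usable = network + 1
Last usable = broadcast - 1
Range: 81.192.0.1 to 81.223.255.254


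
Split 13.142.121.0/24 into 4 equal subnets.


New prefix = 24 + 2 = 26
Each subnet has 64 addresses
  13.142.121.0/26
  13.142.121.64/26
  13.142.121.128/26
  13.142.121.192/26
Subnets: 13.142.121.0/26, 13.142.121.64/26, 13.142.121.128/26, 13.142.121.192/26


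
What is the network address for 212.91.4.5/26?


IP:   11010100.01011011.00000100.00000101
Mask: 11111111.11111111.11111111.11000000
AND operation:
Net:  11010100.01011011.00000100.00000000
Network: 212.91.4.0/26


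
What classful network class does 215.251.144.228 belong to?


First octet: 215
Binary: 11010111
110xxxxx -> Class C (192-223)
Class C, default mask 255.255.255.0 (/24)


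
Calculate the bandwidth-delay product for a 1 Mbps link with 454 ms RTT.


BDP = bandwidth * RTT
= 1 Mbps * 454 ms
= 1 * 1e6 * 454 / 1000 bits
= 454000 bits
= 56750 bytes
= 55.4199 KB
BDP = 454000 bits (56750 bytes)


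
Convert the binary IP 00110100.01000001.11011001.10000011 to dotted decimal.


00110100 = 52
01000001 = 65
11011001 = 217
10000011 = 131
IP: 52.65.217.131


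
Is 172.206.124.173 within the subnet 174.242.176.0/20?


Subnet network: 174.242.176.0
Test IP AND mask: 172.206.112.0
No, 172.206.124.173 is not in 174.242.176.0/20


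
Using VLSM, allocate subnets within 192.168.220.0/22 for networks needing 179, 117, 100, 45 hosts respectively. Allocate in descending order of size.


179 hosts -> /24 (254 usable): 192.168.220.0/24
117 hosts -> /25 (126 usable): 192.168.221.0/25
100 hosts -> /25 (126 usable): 192.168.221.128/25
45 hosts -> /26 (62 usable): 192.168.222.0/26
Allocation: 192.168.220.0/24 (179 hosts, 254 usable); 192.168.221.0/25 (117 hosts, 126 usable); 192.168.221.128/25 (100 hosts, 126 usable); 192.168.222.0/26 (45 hosts, 62 usable)


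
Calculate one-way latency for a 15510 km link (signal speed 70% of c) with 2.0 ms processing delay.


Speed = 0.7 * 3e5 km/s = 210000 km/s
Propagation delay = 15510 / 210000 = 0.0739 s = 73.8571 ms
Processing delay = 2.0 ms
Total one-way latency = 75.8571 ms


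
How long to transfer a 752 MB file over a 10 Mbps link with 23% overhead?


Effective throughput = 10 * (1 - 23/100) = 7.7 Mbps
File size in Mb = 752 * 8 = 6016 Mb
Time = 6016 / 7.7
Time = 781.2987 seconds


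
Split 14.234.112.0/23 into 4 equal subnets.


New prefix = 23 + 2 = 25
Each subnet has 128 addresses
  14.234.112.0/25
  14.234.112.128/25
  14.234.113.0/25
  14.234.113.128/25
Subnets: 14.234.112.0/25, 14.234.112.128/25, 14.234.113.0/25, 14.234.113.128/25


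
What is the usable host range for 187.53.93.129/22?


Network: 187.53.92.0
Broadcast: 187.53.95.255
First usable = network + 1
Last usable = broadcast - 1
Range: 187.53.92.1 to 187.53.95.254


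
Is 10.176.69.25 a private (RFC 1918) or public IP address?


RFC 1918 private ranges:
  10.0.0.0/8 (10.0.0.0 - 10.255.255.255)
  172.16.0.0/12 (172.16.0.0 - 172.31.255.255)
  192.168.0.0/16 (192.168.0.0 - 192.168.255.255)
Private (in 10.0.0.0/8)


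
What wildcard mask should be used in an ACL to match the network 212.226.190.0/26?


Subnet mask: 255.255.255.192
Wildcard = 255.255.255.255 - subnet mask
255 - 255 = 0
255 - 255 = 0
255 - 255 = 0
255 - 192 = 63
Wildcard: 0.0.0.63


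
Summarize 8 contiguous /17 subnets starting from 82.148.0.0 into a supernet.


Original prefix: /17
Number of subnets: 8 = 2^3
New prefix = 17 - 3 = 14
Supernet: 82.148.0.0/14


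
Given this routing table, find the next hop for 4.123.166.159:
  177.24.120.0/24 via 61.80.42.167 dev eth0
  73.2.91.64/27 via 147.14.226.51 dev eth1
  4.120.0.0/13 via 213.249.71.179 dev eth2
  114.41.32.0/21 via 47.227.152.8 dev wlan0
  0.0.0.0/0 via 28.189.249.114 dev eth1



Longest prefix match for 4.123.166.159:
  /24 177.24.120.0: no
  /27 73.2.91.64: no
  /13 4.120.0.0: MATCH
  /21 114.41.32.0: no
  /0 0.0.0.0: MATCH
Selected: next-hop 213.249.71.179 via eth2 (matched /13)


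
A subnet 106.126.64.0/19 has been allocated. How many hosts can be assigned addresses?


Host bits = 32 - 19 = 13
Total addresses = 2^13 = 8192
Usable = total - 2 (network and broadcast)
Usable hosts: 8190


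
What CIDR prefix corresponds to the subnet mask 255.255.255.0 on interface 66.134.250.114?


Binary: 11111111.11111111.11111111.00000000
Count leading 1s
Prefix: /24


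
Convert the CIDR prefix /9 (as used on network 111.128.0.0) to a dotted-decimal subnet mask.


/9 means 9 network bits, 23 host bits
Binary: 11111111100000000000000000000000
Mask: 255.128.0.0


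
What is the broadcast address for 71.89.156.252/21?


Network: 71.89.152.0/21
Host bits = 11
Set all host bits to 1:
Broadcast: 71.89.159.255


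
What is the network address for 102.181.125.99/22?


IP:   01100110.10110101.01111101.01100011
Mask: 11111111.11111111.11111100.00000000
AND operation:
Net:  01100110.10110101.01111100.00000000
Network: 102.181.124.0/22


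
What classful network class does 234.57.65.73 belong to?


First octet: 234
Binary: 11101010
1110xxxx -> Class D (224-239)
Class D (multicast), default mask N/A


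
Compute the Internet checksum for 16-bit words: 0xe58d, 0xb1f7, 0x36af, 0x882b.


Sum all words (with carry folding):
+ 0xe58d = 0xe58d
+ 0xb1f7 = 0x9785
+ 0x36af = 0xce34
+ 0x882b = 0x5660
One's complement: ~0x5660
Checksum = 0xa99f


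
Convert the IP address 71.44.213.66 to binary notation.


71 = 01000111
44 = 00101100
213 = 11010101
66 = 01000010
Binary: 01000111.00101100.11010101.01000010


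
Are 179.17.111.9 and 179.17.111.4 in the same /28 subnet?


Mask: 255.255.255.240
179.17.111.9 AND mask = 179.17.111.0
179.17.111.4 AND mask = 179.17.111.0
Yes, same subnet (179.17.111.0)


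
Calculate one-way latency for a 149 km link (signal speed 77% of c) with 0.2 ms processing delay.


Speed = 0.77 * 3e5 km/s = 231000 km/s
Propagation delay = 149 / 231000 = 0.0006 s = 0.645 ms
Processing delay = 0.2 ms
Total one-way latency = 0.845 ms


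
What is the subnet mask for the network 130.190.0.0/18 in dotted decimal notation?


/18 means 18 network bits, 14 host bits
Binary: 11111111111111111100000000000000
Mask: 255.255.192.0


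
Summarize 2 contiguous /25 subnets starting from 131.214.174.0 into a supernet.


Original prefix: /25
Number of subnets: 2 = 2^1
New prefix = 25 - 1 = 24
Supernet: 131.214.174.0/24


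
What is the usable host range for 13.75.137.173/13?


Network: 13.72.0.0
Broadcast: 13.79.255.255
First usable = network + 1
Last usable = broadcast - 1
Range: 13.72.0.1 to 13.79.255.254


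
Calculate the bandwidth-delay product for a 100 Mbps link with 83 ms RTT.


BDP = bandwidth * RTT
= 100 Mbps * 83 ms
= 100 * 1e6 * 83 / 1000 bits
= 8300000 bits
= 1037500 bytes
= 1013.1836 KB
BDP = 8300000 bits (1037500 bytes)


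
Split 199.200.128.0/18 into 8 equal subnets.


New prefix = 18 + 3 = 21
Each subnet has 2048 addresses
  199.200.128.0/21
  199.200.136.0/21
  199.200.144.0/21
  199.200.152.0/21
  199.200.160.0/21
  199.200.168.0/21
  199.200.176.0/21
  199.200.184.0/21
Subnets: 199.200.128.0/21, 199.200.136.0/21, 199.200.144.0/21, 199.200.152.0/21, 199.200.160.0/21, 199.200.168.0/21, 199.200.176.0/21, 199.200.184.0/21


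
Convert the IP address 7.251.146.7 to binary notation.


7 = 00000111
251 = 11111011
146 = 10010010
7 = 00000111
Binary: 00000111.11111011.10010010.00000111


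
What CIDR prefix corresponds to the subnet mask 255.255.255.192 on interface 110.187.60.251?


Binary: 11111111.11111111.11111111.11000000
Count leading 1s
Prefix: /26


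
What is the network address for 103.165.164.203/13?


IP:   01100111.10100101.10100100.11001011
Mask: 11111111.11111000.00000000.00000000
AND operation:
Net:  01100111.10100000.00000000.00000000
Network: 103.160.0.0/13


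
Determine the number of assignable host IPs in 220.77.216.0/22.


Host bits = 32 - 22 = 10
Total addresses = 2^10 = 1024
Usable = total - 2 (network and broadcast)
Usable hosts: 1022


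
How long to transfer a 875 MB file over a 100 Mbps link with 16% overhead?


Effective throughput = 100 * (1 - 16/100) = 84 Mbps
File size in Mb = 875 * 8 = 7000 Mb
Time = 7000 / 84
Time = 83.3333 seconds


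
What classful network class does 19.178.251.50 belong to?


First octet: 19
Binary: 00010011
0xxxxxxx -> Class A (1-126)
Class A, default mask 255.0.0.0 (/8)


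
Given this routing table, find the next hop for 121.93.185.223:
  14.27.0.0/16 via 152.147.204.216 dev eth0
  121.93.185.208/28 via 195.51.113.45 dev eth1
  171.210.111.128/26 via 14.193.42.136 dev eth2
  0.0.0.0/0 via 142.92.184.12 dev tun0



Longest prefix match for 121.93.185.223:
  /16 14.27.0.0: no
  /28 121.93.185.208: MATCH
  /26 171.210.111.128: no
  /0 0.0.0.0: MATCH
Selected: next-hop 195.51.113.45 via eth1 (matched /28)


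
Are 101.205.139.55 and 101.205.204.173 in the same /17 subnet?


Mask: 255.255.128.0
101.205.139.55 AND mask = 101.205.128.0
101.205.204.173 AND mask = 101.205.128.0
Yes, same subnet (101.205.128.0)


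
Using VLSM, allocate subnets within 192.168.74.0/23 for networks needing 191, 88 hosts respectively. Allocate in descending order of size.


191 hosts -> /24 (254 usable): 192.168.74.0/24
88 hosts -> /25 (126 usable): 192.168.75.0/25
Allocation: 192.168.74.0/24 (191 hosts, 254 usable); 192.168.75.0/25 (88 hosts, 126 usable)


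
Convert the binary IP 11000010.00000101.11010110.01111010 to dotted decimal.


11000010 = 194
00000101 = 5
11010110 = 214
01111010 = 122
IP: 194.5.214.122


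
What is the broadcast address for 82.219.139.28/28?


Network: 82.219.139.16/28
Host bits = 4
Set all host bits to 1:
Broadcast: 82.219.139.31


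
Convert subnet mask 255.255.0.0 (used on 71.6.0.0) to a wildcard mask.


Subnet mask: 255.255.0.0
Wildcard = 255.255.255.255 - subnet mask
255 - 255 = 0
255 - 255 = 0
255 - 0 = 255
255 - 0 = 255
Wildcard: 0.0.255.255


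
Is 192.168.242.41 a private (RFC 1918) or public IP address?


RFC 1918 private ranges:
  10.0.0.0/8 (10.0.0.0 - 10.255.255.255)
  172.16.0.0/12 (172.16.0.0 - 172.31.255.255)
  192.168.0.0/16 (192.168.0.0 - 192.168.255.255)
Private (in 192.168.0.0/16)


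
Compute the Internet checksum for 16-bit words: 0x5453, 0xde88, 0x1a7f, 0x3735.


Sum all words (with carry folding):
+ 0x5453 = 0x5453
+ 0xde88 = 0x32dc
+ 0x1a7f = 0x4d5b
+ 0x3735 = 0x8490
One's complement: ~0x8490
Checksum = 0x7b6f


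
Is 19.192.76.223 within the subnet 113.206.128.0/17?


Subnet network: 113.206.128.0
Test IP AND mask: 19.192.0.0
No, 19.192.76.223 is not in 113.206.128.0/17


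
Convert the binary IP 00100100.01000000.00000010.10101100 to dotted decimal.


00100100 = 36
01000000 = 64
00000010 = 2
10101100 = 172
IP: 36.64.2.172


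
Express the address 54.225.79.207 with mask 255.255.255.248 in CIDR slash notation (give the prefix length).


Binary: 11111111.11111111.11111111.11111000
Count leading 1s
Prefix: /29


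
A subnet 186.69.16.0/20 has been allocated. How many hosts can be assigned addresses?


Host bits = 32 - 20 = 12
Total addresses = 2^12 = 4096
Usable = total - 2 (network and broadcast)
Usable hosts: 4094


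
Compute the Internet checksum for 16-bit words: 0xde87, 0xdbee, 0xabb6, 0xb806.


Sum all words (with carry folding):
+ 0xde87 = 0xde87
+ 0xdbee = 0xba76
+ 0xabb6 = 0x662d
+ 0xb806 = 0x1e34
One's complement: ~0x1e34
Checksum = 0xe1cb


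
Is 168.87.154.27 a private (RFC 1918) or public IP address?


RFC 1918 private ranges:
  10.0.0.0/8 (10.0.0.0 - 10.255.255.255)
  172.16.0.0/12 (172.16.0.0 - 172.31.255.255)
  192.168.0.0/16 (192.168.0.0 - 192.168.255.255)
Public (not in any RFC 1918 range)


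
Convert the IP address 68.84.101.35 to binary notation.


68 = 01000100
84 = 01010100
101 = 01100101
35 = 00100011
Binary: 01000100.01010100.01100101.00100011


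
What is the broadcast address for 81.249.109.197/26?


Network: 81.249.109.192/26
Host bits = 6
Set all host bits to 1:
Broadcast: 81.249.109.255


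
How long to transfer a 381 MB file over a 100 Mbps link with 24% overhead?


Effective throughput = 100 * (1 - 24/100) = 76 Mbps
File size in Mb = 381 * 8 = 3048 Mb
Time = 3048 / 76
Time = 40.1053 seconds


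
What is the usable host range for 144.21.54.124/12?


Network: 144.16.0.0
Broadcast: 144.31.255.255
First usable = network + 1
Last usable = broadcast - 1
Range: 144.16.0.1 to 144.31.255.254


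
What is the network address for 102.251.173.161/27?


IP:   01100110.11111011.10101101.10100001
Mask: 11111111.11111111.11111111.11100000
AND operation:
Net:  01100110.11111011.10101101.10100000
Network: 102.251.173.160/27


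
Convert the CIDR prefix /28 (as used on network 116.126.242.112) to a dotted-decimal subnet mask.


/28 means 28 network bits, 4 host bits
Binary: 11111111111111111111111111110000
Mask: 255.255.255.240


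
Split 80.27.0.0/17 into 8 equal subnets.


New prefix = 17 + 3 = 20
Each subnet has 4096 addresses
  80.27.0.0/20
  80.27.16.0/20
  80.27.32.0/20
  80.27.48.0/20
  80.27.64.0/20
  80.27.80.0/20
  80.27.96.0/20
  80.27.112.0/20
Subnets: 80.27.0.0/20, 80.27.16.0/20, 80.27.32.0/20, 80.27.48.0/20, 80.27.64.0/20, 80.27.80.0/20, 80.27.96.0/20, 80.27.112.0/20


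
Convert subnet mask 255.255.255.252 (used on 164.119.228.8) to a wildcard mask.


Subnet mask: 255.255.255.252
Wildcard = 255.255.255.255 - subnet mask
255 - 255 = 0
255 - 255 = 0
255 - 255 = 0
255 - 252 = 3
Wildcard: 0.0.0.3


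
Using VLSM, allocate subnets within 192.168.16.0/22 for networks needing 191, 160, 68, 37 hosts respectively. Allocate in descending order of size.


191 hosts -> /24 (254 usable): 192.168.16.0/24
160 hosts -> /24 (254 usable): 192.168.17.0/24
68 hosts -> /25 (126 usable): 192.168.18.0/25
37 hosts -> /26 (62 usable): 192.168.18.128/26
Allocation: 192.168.16.0/24 (191 hosts, 254 usable); 192.168.17.0/24 (160 hosts, 254 usable); 192.168.18.0/25 (68 hosts, 126 usable); 192.168.18.128/26 (37 hosts, 62 usable)


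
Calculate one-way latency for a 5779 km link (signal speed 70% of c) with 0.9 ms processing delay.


Speed = 0.7 * 3e5 km/s = 210000 km/s
Propagation delay = 5779 / 210000 = 0.0275 s = 27.519 ms
Processing delay = 0.9 ms
Total one-way latency = 28.419 ms


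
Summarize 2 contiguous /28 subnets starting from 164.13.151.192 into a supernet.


Original prefix: /28
Number of subnets: 2 = 2^1
New prefix = 28 - 1 = 27
Supernet: 164.13.151.192/27


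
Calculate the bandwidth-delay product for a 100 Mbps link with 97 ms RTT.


BDP = bandwidth * RTT
= 100 Mbps * 97 ms
= 100 * 1e6 * 97 / 1000 bits
= 9700000 bits
= 1212500 bytes
= 1184.082 KB
BDP = 9700000 bits (1212500 bytes)


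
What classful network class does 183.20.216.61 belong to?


First octet: 183
Binary: 10110111
10xxxxxx -> Class B (128-191)
Class B, default mask 255.255.0.0 (/16)


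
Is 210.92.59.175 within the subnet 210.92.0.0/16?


Subnet network: 210.92.0.0
Test IP AND mask: 210.92.0.0
Yes, 210.92.59.175 is in 210.92.0.0/16


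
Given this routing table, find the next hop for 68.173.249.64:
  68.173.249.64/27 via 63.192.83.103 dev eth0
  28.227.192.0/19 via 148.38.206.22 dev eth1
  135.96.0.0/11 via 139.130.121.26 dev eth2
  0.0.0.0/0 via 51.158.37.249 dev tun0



Longest prefix match for 68.173.249.64:
  /27 68.173.249.64: MATCH
  /19 28.227.192.0: no
  /11 135.96.0.0: no
  /0 0.0.0.0: MATCH
Selected: next-hop 63.192.83.103 via eth0 (matched /27)


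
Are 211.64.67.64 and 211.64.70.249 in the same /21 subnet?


Mask: 255.255.248.0
211.64.67.64 AND mask = 211.64.64.0
211.64.70.249 AND mask = 211.64.64.0
Yes, same subnet (211.64.64.0)


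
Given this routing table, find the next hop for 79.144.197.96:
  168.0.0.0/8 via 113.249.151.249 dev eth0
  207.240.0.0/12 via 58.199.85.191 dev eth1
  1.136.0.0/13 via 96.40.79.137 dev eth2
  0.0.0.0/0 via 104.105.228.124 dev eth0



Longest prefix match for 79.144.197.96:
  /8 168.0.0.0: no
  /12 207.240.0.0: no
  /13 1.136.0.0: no
  /0 0.0.0.0: MATCH
Selected: next-hop 104.105.228.124 via eth0 (matched /0)
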